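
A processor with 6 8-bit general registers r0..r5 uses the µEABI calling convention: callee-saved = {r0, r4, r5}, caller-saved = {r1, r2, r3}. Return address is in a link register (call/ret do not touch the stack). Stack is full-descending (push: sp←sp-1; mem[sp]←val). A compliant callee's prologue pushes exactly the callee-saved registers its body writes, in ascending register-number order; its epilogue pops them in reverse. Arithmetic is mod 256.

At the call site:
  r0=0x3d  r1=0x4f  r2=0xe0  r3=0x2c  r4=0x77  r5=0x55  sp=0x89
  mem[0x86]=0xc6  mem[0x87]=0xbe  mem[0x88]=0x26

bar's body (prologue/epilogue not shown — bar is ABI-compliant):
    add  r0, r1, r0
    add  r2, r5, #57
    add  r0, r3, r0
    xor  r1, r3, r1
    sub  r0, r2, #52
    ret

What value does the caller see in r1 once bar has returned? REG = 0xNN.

prologue: push r0 → mem[0x88]=0x3d, sp=0x88
body[0] add  r0, r1, r0 → r0=0x8c
body[1] add  r2, r5, #57 → r2=0x8e
body[2] add  r0, r3, r0 → r0=0xb8
body[3] xor  r1, r3, r1 → r1=0x63
body[4] sub  r0, r2, #52 → r0=0x5a
epilogue: pop r0=0x3d, sp=0x89
r1 is caller-saved → body value

REG = 0x63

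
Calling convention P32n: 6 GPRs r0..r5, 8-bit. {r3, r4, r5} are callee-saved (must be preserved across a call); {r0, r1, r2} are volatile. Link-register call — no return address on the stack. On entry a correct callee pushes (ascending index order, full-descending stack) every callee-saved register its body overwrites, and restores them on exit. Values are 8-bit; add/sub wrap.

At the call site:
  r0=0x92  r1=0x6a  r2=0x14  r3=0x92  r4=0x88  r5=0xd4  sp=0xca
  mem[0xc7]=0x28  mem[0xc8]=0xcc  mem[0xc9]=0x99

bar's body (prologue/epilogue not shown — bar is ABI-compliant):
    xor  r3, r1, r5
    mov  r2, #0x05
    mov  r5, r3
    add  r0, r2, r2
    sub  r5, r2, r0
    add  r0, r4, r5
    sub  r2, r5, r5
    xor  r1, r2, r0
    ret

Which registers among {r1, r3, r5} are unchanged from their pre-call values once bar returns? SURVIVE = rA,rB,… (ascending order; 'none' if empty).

prologue: push r3 → mem[0xc9]=0x92, sp=0xc9
prologue: push r5 → mem[0xc8]=0xd4, sp=0xc8
body[0] xor  r3, r1, r5 → r3=0xbe
body[1] mov  r2, #0x05 → r2=0x05
body[2] mov  r5, r3 → r5=0xbe
body[3] add  r0, r2, r2 → r0=0x0a
body[4] sub  r5, r2, r0 → r5=0xfb
body[5] add  r0, r4, r5 → r0=0x83
body[6] sub  r2, r5, r5 → r2=0x00
body[7] xor  r1, r2, r0 → r1=0x83
epilogue: pop r5=0xd4, sp=0xc9
epilogue: pop r3=0x92, sp=0xca
r1: caller-saved, written=True
r3: callee-saved, written=True
r5: callee-saved, written=True

SURVIVE = r3,r5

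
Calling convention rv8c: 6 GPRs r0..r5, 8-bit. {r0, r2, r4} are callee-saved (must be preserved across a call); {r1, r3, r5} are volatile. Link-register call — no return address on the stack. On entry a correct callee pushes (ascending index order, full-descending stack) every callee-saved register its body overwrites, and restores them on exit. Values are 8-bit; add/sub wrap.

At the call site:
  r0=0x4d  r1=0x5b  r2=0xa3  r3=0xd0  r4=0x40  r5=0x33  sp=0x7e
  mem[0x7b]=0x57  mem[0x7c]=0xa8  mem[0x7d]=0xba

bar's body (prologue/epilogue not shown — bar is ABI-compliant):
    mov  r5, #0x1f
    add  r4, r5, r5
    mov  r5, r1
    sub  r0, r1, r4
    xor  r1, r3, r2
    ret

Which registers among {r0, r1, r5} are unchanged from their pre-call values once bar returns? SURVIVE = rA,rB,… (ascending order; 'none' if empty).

prologue: push r0 → mem[0x7d]=0x4d, sp=0x7d
prologue: push r4 → mem[0x7c]=0x40, sp=0x7c
body[0] mov  r5, #0x1f → r5=0x1f
body[1] add  r4, r5, r5 → r4=0x3e
body[2] mov  r5, r1 → r5=0x5b
body[3] sub  r0, r1, r4 → r0=0x1d
body[4] xor  r1, r3, r2 → r1=0x73
epilogue: pop r4=0x40, sp=0x7d
epilogue: pop r0=0x4d, sp=0x7e
r0: callee-saved, written=True
r1: caller-saved, written=True
r5: caller-saved, written=True

SURVIVE = r0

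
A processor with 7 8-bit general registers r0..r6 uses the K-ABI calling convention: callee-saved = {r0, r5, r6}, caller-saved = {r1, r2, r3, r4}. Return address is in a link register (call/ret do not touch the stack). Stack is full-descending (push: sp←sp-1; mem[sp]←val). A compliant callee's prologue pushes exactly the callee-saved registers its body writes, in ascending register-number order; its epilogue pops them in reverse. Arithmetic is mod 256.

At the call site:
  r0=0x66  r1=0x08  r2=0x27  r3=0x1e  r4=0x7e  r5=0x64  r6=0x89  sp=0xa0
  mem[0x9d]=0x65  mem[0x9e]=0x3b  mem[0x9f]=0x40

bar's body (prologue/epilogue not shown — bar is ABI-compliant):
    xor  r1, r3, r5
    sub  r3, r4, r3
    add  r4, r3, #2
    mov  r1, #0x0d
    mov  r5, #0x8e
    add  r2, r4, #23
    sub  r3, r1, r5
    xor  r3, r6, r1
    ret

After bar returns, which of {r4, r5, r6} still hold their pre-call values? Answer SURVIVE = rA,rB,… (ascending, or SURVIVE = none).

SURVIVE = r5,r6

prologue: push r5 -> mem[0x9f]=0x64, sp=0x9f
body[0] xor  r1, r3, r5 -> r1=0x7a
body[1] sub  r3, r4, r3 -> r3=0x60
body[2] add  r4, r3, #2 -> r4=0x62
body[3] mov  r1, #0x0d -> r1=0x0d
body[4] mov  r5, #0x8e -> r5=0x8e
body[5] add  r2, r4, #23 -> r2=0x79
body[6] sub  r3, r1, r5 -> r3=0x7f
body[7] xor  r3, r6, r1 -> r3=0x84
epilogue: pop r5=0x64, sp=0xa0
r4: caller-saved, written=True
r5: callee-saved, written=True
r6: callee-saved, written=False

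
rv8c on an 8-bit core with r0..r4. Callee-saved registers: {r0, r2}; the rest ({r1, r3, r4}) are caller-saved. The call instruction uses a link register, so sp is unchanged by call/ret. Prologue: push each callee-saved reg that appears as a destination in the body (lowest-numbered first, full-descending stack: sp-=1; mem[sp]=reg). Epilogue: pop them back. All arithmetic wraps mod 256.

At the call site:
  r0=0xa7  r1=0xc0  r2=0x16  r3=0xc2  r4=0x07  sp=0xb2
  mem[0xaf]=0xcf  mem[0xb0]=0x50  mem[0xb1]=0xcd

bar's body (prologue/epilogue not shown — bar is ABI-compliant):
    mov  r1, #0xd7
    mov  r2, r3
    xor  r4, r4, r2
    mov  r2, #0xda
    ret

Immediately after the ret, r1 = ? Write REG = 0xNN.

REG = 0xd7

prologue: push r2 -> mem[0xb1]=0x16, sp=0xb1
body[0] mov  r1, #0xd7 -> r1=0xd7
body[1] mov  r2, r3 -> r2=0xc2
body[2] xor  r4, r4, r2 -> r4=0xc5
body[3] mov  r2, #0xda -> r2=0xda
epilogue: pop r2=0x16, sp=0xb2
r1 is caller-saved -> body value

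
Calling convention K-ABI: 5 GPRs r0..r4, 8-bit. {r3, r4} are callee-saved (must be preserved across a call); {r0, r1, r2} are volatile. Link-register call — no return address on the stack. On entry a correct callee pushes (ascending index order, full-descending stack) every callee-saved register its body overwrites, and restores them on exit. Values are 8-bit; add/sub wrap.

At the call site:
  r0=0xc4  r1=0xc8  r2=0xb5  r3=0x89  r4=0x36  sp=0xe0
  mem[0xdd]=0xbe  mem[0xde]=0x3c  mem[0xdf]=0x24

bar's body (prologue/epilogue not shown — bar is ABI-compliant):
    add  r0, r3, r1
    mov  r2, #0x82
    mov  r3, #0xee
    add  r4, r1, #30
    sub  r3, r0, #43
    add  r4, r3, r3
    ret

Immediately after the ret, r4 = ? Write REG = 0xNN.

prologue: push r3 → mem[0xdf]=0x89, sp=0xdf
prologue: push r4 → mem[0xde]=0x36, sp=0xde
body[0] add  r0, r3, r1 → r0=0x51
body[1] mov  r2, #0x82 → r2=0x82
body[2] mov  r3, #0xee → r3=0xee
body[3] add  r4, r1, #30 → r4=0xe6
body[4] sub  r3, r0, #43 → r3=0x26
body[5] add  r4, r3, r3 → r4=0x4c
epilogue: pop r4=0x36, sp=0xdf
epilogue: pop r3=0x89, sp=0xe0
r4 is callee-saved → restored

REG = 0x36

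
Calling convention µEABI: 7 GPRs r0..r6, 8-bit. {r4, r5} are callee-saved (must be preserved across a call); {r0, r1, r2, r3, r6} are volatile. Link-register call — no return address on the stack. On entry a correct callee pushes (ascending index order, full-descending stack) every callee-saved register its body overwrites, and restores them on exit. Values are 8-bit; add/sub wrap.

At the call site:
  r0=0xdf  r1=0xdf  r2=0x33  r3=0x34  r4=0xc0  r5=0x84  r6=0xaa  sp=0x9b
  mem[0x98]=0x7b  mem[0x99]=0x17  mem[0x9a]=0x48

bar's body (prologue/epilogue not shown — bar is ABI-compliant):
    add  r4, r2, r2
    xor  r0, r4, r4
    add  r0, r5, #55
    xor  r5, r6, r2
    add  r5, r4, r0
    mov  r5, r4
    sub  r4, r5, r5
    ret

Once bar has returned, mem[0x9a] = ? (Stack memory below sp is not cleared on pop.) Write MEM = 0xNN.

MEM = 0xc0

prologue: push r4 → mem[0x9a]=0xc0, sp=0x9a
prologue: push r5 → mem[0x99]=0x84, sp=0x99
body[0] add  r4, r2, r2 → r4=0x66
body[1] xor  r0, r4, r4 → r0=0x00
body[2] add  r0, r5, #55 → r0=0xbb
body[3] xor  r5, r6, r2 → r5=0x99
body[4] add  r5, r4, r0 → r5=0x21
body[5] mov  r5, r4 → r5=0x66
body[6] sub  r4, r5, r5 → r4=0x00
epilogue: pop r5=0x84, sp=0x9a
epilogue: pop r4=0xc0, sp=0x9b
prologue pushed ['r4', 'r5'] at ['0x9a', '0x99']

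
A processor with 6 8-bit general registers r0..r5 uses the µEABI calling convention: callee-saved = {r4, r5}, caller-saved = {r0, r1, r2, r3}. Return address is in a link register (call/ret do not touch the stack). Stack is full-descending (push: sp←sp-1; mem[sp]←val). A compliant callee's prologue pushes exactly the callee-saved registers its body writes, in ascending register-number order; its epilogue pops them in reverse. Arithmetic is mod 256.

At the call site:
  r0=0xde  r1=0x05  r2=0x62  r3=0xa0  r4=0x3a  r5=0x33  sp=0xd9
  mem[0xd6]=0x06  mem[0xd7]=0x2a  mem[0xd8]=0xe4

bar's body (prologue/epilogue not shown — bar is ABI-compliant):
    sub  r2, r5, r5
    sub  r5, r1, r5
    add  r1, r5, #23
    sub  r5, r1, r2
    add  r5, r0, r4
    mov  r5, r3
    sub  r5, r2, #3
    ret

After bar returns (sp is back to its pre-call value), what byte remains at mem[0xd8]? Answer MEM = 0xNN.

prologue: push r5 → mem[0xd8]=0x33, sp=0xd8
body[0] sub  r2, r5, r5 → r2=0x00
body[1] sub  r5, r1, r5 → r5=0xd2
body[2] add  r1, r5, #23 → r1=0xe9
body[3] sub  r5, r1, r2 → r5=0xe9
body[4] add  r5, r0, r4 → r5=0x18
body[5] mov  r5, r3 → r5=0xa0
body[6] sub  r5, r2, #3 → r5=0xfd
epilogue: pop r5=0x33, sp=0xd9
prologue pushed ['r5'] at ['0xd8']

MEM = 0x33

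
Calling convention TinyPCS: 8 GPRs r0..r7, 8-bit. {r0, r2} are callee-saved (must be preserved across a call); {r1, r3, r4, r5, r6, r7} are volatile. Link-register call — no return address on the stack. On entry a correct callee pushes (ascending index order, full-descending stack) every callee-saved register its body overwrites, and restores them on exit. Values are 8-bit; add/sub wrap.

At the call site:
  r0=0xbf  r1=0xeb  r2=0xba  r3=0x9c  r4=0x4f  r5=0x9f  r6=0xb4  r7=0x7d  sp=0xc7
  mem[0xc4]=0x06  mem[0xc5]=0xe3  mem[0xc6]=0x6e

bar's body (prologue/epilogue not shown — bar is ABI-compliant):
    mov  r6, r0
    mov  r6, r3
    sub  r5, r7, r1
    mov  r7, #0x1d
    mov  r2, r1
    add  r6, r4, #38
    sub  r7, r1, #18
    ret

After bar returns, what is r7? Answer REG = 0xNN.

REG = 0xd9

prologue: push r2 → mem[0xc6]=0xba, sp=0xc6
body[0] mov  r6, r0 → r6=0xbf
body[1] mov  r6, r3 → r6=0x9c
body[2] sub  r5, r7, r1 → r5=0x92
body[3] mov  r7, #0x1d → r7=0x1d
body[4] mov  r2, r1 → r2=0xeb
body[5] add  r6, r4, #38 → r6=0x75
body[6] sub  r7, r1, #18 → r7=0xd9
epilogue: pop r2=0xba, sp=0xc7
r7 is caller-saved → body value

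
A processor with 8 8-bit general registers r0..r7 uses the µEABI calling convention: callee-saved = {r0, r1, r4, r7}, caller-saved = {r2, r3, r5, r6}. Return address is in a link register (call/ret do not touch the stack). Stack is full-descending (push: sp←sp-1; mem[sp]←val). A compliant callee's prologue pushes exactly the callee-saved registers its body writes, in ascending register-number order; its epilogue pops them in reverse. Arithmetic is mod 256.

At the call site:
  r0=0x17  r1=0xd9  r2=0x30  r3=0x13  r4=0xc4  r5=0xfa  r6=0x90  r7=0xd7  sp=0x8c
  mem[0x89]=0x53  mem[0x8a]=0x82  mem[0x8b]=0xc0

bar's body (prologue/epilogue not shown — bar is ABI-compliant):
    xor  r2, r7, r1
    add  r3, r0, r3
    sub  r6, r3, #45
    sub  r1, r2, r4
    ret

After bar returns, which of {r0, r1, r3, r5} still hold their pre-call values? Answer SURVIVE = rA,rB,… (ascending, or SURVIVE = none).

SURVIVE = r0,r1,r5

prologue: push r1 → mem[0x8b]=0xd9, sp=0x8b
body[0] xor  r2, r7, r1 → r2=0x0e
body[1] add  r3, r0, r3 → r3=0x2a
body[2] sub  r6, r3, #45 → r6=0xfd
body[3] sub  r1, r2, r4 → r1=0x4a
epilogue: pop r1=0xd9, sp=0x8c
r0: callee-saved, written=False
r1: callee-saved, written=True
r3: caller-saved, written=True
r5: caller-saved, written=False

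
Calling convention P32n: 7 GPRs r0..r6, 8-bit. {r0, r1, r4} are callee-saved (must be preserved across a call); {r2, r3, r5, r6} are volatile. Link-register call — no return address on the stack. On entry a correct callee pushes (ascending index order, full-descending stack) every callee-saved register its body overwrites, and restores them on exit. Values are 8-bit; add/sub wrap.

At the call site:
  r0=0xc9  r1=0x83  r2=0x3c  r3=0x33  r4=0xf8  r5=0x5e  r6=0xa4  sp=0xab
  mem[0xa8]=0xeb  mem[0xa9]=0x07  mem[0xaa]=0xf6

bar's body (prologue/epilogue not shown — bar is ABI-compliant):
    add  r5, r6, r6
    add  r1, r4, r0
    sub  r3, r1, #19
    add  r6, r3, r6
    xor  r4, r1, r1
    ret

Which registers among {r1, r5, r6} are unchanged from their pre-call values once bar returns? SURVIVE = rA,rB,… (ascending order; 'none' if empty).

prologue: push r1 → mem[0xaa]=0x83, sp=0xaa
prologue: push r4 → mem[0xa9]=0xf8, sp=0xa9
body[0] add  r5, r6, r6 → r5=0x48
body[1] add  r1, r4, r0 → r1=0xc1
body[2] sub  r3, r1, #19 → r3=0xae
body[3] add  r6, r3, r6 → r6=0x52
body[4] xor  r4, r1, r1 → r4=0x00
epilogue: pop r4=0xf8, sp=0xaa
epilogue: pop r1=0x83, sp=0xab
r1: callee-saved, written=True
r5: caller-saved, written=True
r6: caller-saved, written=True

SURVIVE = r1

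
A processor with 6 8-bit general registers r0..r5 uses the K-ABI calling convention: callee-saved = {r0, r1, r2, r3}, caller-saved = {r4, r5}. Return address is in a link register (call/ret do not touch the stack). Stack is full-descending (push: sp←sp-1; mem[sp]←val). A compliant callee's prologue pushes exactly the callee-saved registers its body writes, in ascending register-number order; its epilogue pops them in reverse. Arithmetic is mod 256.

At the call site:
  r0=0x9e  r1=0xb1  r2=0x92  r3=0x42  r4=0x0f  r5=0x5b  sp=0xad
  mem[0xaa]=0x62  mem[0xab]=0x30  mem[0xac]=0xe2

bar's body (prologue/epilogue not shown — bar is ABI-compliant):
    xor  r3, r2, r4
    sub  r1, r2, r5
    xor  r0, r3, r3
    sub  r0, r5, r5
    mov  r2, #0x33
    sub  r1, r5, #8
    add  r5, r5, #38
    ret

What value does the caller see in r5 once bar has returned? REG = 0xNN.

REG = 0x81

prologue: push r0 → mem[0xac]=0x9e, sp=0xac
prologue: push r1 → mem[0xab]=0xb1, sp=0xab
prologue: push r2 → mem[0xaa]=0x92, sp=0xaa
prologue: push r3 → mem[0xa9]=0x42, sp=0xa9
body[0] xor  r3, r2, r4 → r3=0x9d
body[1] sub  r1, r2, r5 → r1=0x37
body[2] xor  r0, r3, r3 → r0=0x00
body[3] sub  r0, r5, r5 → r0=0x00
body[4] mov  r2, #0x33 → r2=0x33
body[5] sub  r1, r5, #8 → r1=0x53
body[6] add  r5, r5, #38 → r5=0x81
epilogue: pop r3=0x42, sp=0xaa
epilogue: pop r2=0x92, sp=0xab
epilogue: pop r1=0xb1, sp=0xac
epilogue: pop r0=0x9e, sp=0xad
r5 is caller-saved → body value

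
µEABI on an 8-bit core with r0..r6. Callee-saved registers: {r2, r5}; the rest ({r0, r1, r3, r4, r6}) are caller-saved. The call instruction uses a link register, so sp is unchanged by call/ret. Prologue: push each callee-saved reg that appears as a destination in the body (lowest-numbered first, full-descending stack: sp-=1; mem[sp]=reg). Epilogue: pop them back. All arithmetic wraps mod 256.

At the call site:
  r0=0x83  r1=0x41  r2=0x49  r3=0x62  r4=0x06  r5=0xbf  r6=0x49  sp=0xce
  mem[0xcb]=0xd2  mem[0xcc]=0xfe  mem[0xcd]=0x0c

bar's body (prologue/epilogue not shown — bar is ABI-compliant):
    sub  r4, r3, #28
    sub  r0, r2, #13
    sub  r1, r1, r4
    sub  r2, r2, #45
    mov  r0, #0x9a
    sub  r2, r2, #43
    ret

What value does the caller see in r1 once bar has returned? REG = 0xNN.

prologue: push r2 -> mem[0xcd]=0x49, sp=0xcd
body[0] sub  r4, r3, #28 -> r4=0x46
body[1] sub  r0, r2, #13 -> r0=0x3c
body[2] sub  r1, r1, r4 -> r1=0xfb
body[3] sub  r2, r2, #45 -> r2=0x1c
body[4] mov  r0, #0x9a -> r0=0x9a
body[5] sub  r2, r2, #43 -> r2=0xf1
epilogue: pop r2=0x49, sp=0xce
r1 is caller-saved -> body value

REG = 0xfb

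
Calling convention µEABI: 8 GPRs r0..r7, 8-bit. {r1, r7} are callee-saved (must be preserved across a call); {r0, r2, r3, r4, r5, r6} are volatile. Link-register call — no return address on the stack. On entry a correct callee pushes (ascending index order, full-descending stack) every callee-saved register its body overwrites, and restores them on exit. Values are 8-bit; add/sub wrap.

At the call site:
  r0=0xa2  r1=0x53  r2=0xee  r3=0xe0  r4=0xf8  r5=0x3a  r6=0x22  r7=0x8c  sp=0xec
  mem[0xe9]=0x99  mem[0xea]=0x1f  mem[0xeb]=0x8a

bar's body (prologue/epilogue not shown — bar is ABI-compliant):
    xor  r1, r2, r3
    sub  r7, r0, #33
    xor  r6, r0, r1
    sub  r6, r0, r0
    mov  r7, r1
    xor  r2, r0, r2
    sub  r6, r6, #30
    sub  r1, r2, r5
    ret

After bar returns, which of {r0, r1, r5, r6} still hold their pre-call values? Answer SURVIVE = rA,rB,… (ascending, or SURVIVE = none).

SURVIVE = r0,r1,r5

prologue: push r1 -> mem[0xeb]=0x53, sp=0xeb
prologue: push r7 -> mem[0xea]=0x8c, sp=0xea
body[0] xor  r1, r2, r3 -> r1=0x0e
body[1] sub  r7, r0, #33 -> r7=0x81
body[2] xor  r6, r0, r1 -> r6=0xac
body[3] sub  r6, r0, r0 -> r6=0x00
body[4] mov  r7, r1 -> r7=0x0e
body[5] xor  r2, r0, r2 -> r2=0x4c
body[6] sub  r6, r6, #30 -> r6=0xe2
body[7] sub  r1, r2, r5 -> r1=0x12
epilogue: pop r7=0x8c, sp=0xeb
epilogue: pop r1=0x53, sp=0xec
r0: caller-saved, written=False
r1: callee-saved, written=True
r5: caller-saved, written=False
r6: caller-saved, written=True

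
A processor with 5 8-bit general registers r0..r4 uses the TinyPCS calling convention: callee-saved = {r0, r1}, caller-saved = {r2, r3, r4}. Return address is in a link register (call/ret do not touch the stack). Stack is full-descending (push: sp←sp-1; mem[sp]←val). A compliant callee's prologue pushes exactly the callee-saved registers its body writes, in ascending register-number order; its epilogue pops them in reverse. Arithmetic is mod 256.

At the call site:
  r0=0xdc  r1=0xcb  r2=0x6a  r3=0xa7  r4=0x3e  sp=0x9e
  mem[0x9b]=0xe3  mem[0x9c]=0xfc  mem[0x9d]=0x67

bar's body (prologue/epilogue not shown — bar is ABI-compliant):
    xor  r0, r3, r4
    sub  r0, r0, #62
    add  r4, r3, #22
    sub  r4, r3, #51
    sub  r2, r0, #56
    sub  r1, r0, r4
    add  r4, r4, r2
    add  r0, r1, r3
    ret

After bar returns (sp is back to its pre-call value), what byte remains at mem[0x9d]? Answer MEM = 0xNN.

prologue: push r0 -> mem[0x9d]=0xdc, sp=0x9d
prologue: push r1 -> mem[0x9c]=0xcb, sp=0x9c
body[0] xor  r0, r3, r4 -> r0=0x99
body[1] sub  r0, r0, #62 -> r0=0x5b
body[2] add  r4, r3, #22 -> r4=0xbd
body[3] sub  r4, r3, #51 -> r4=0x74
body[4] sub  r2, r0, #56 -> r2=0x23
body[5] sub  r1, r0, r4 -> r1=0xe7
body[6] add  r4, r4, r2 -> r4=0x97
body[7] add  r0, r1, r3 -> r0=0x8e
epilogue: pop r1=0xcb, sp=0x9d
epilogue: pop r0=0xdc, sp=0x9e
prologue pushed ['r0', 'r1'] at ['0x9d', '0x9c']

MEM = 0xdc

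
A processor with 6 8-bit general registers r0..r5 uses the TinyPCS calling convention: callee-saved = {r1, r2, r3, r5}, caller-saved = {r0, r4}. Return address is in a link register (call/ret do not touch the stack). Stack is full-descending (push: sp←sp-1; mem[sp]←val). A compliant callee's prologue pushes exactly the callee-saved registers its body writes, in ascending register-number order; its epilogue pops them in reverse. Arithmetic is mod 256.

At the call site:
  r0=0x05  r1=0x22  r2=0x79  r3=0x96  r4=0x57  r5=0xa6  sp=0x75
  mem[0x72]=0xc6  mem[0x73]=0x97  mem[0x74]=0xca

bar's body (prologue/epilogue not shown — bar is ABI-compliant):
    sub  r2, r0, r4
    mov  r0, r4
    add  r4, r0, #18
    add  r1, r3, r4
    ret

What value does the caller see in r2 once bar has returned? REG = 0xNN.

REG = 0x79

prologue: push r1 -> mem[0x74]=0x22, sp=0x74
prologue: push r2 -> mem[0x73]=0x79, sp=0x73
body[0] sub  r2, r0, r4 -> r2=0xae
body[1] mov  r0, r4 -> r0=0x57
body[2] add  r4, r0, #18 -> r4=0x69
body[3] add  r1, r3, r4 -> r1=0xff
epilogue: pop r2=0x79, sp=0x74
epilogue: pop r1=0x22, sp=0x75
r2 is callee-saved -> restored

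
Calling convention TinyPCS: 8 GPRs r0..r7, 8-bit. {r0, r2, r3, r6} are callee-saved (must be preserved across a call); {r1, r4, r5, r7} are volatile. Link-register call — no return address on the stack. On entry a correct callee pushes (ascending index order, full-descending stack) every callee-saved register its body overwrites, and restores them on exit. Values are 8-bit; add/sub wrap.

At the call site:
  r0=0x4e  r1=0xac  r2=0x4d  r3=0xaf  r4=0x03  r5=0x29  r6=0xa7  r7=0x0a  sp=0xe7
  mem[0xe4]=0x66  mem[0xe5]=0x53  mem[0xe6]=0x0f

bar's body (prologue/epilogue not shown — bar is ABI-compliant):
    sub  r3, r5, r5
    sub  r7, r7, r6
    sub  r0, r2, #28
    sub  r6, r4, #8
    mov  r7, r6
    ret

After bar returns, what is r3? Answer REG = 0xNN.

REG = 0xaf

prologue: push r0 → mem[0xe6]=0x4e, sp=0xe6
prologue: push r3 → mem[0xe5]=0xaf, sp=0xe5
prologue: push r6 → mem[0xe4]=0xa7, sp=0xe4
body[0] sub  r3, r5, r5 → r3=0x00
body[1] sub  r7, r7, r6 → r7=0x63
body[2] sub  r0, r2, #28 → r0=0x31
body[3] sub  r6, r4, #8 → r6=0xfb
body[4] mov  r7, r6 → r7=0xfb
epilogue: pop r6=0xa7, sp=0xe5
epilogue: pop r3=0xaf, sp=0xe6
epilogue: pop r0=0x4e, sp=0xe7
r3 is callee-saved → restored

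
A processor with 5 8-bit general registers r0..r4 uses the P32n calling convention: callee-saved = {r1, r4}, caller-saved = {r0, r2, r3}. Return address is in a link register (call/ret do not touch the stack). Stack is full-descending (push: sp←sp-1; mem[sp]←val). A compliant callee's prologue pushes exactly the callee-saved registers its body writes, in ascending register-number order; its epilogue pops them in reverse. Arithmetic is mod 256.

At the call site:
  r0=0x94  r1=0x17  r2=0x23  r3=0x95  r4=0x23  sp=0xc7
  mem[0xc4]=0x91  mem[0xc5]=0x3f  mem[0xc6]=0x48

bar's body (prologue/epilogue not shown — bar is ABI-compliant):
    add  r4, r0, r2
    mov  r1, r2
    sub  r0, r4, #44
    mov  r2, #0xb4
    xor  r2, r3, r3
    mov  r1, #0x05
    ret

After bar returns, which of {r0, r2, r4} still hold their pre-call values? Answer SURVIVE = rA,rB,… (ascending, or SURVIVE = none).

prologue: push r1 -> mem[0xc6]=0x17, sp=0xc6
prologue: push r4 -> mem[0xc5]=0x23, sp=0xc5
body[0] add  r4, r0, r2 -> r4=0xb7
body[1] mov  r1, r2 -> r1=0x23
body[2] sub  r0, r4, #44 -> r0=0x8b
body[3] mov  r2, #0xb4 -> r2=0xb4
body[4] xor  r2, r3, r3 -> r2=0x00
body[5] mov  r1, #0x05 -> r1=0x05
epilogue: pop r4=0x23, sp=0xc6
epilogue: pop r1=0x17, sp=0xc7
r0: caller-saved, written=True
r2: caller-saved, written=True
r4: callee-saved, written=True

SURVIVE = r4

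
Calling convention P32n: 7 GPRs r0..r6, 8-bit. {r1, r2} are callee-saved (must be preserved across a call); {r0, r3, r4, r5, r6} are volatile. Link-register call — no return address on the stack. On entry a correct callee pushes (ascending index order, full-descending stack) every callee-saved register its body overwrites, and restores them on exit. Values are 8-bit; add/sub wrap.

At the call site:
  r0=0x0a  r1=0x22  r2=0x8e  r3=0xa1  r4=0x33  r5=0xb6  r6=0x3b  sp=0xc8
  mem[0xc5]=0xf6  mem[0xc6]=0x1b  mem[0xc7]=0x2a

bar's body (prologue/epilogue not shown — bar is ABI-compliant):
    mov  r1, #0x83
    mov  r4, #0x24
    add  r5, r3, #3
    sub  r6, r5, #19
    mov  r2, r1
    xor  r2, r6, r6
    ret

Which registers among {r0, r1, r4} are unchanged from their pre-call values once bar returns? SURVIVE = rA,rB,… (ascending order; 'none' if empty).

prologue: push r1 → mem[0xc7]=0x22, sp=0xc7
prologue: push r2 → mem[0xc6]=0x8e, sp=0xc6
body[0] mov  r1, #0x83 → r1=0x83
body[1] mov  r4, #0x24 → r4=0x24
body[2] add  r5, r3, #3 → r5=0xa4
body[3] sub  r6, r5, #19 → r6=0x91
body[4] mov  r2, r1 → r2=0x83
body[5] xor  r2, r6, r6 → r2=0x00
epilogue: pop r2=0x8e, sp=0xc7
epilogue: pop r1=0x22, sp=0xc8
r0: caller-saved, written=False
r1: callee-saved, written=True
r4: caller-saved, written=True

SURVIVE = r0,r1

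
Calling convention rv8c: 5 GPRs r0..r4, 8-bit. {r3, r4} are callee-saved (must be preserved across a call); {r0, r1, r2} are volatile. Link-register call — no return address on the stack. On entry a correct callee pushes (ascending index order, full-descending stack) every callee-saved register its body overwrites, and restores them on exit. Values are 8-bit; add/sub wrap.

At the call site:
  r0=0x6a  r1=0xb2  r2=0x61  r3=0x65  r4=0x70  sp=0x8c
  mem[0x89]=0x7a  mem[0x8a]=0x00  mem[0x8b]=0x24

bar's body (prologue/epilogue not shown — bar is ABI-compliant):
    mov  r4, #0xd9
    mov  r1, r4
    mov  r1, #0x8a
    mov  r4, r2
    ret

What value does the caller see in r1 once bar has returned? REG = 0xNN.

prologue: push r4 -> mem[0x8b]=0x70, sp=0x8b
body[0] mov  r4, #0xd9 -> r4=0xd9
body[1] mov  r1, r4 -> r1=0xd9
body[2] mov  r1, #0x8a -> r1=0x8a
body[3] mov  r4, r2 -> r4=0x61
epilogue: pop r4=0x70, sp=0x8c
r1 is caller-saved -> body value

REG = 0x8a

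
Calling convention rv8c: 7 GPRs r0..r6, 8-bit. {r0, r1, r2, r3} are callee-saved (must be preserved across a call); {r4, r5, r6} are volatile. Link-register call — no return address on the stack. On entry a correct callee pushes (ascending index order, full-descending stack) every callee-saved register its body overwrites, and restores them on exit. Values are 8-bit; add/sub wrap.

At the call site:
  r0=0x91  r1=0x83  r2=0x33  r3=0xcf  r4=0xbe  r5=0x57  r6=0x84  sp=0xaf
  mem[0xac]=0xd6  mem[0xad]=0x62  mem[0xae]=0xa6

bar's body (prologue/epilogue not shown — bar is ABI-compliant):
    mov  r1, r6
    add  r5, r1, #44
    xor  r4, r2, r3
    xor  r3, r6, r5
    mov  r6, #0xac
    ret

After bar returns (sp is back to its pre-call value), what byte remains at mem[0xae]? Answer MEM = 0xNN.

MEM = 0x83

prologue: push r1 → mem[0xae]=0x83, sp=0xae
prologue: push r3 → mem[0xad]=0xcf, sp=0xad
body[0] mov  r1, r6 → r1=0x84
body[1] add  r5, r1, #44 → r5=0xb0
body[2] xor  r4, r2, r3 → r4=0xfc
body[3] xor  r3, r6, r5 → r3=0x34
body[4] mov  r6, #0xac → r6=0xac
epilogue: pop r3=0xcf, sp=0xae
epilogue: pop r1=0x83, sp=0xaf
prologue pushed ['r1', 'r3'] at ['0xae', '0xad']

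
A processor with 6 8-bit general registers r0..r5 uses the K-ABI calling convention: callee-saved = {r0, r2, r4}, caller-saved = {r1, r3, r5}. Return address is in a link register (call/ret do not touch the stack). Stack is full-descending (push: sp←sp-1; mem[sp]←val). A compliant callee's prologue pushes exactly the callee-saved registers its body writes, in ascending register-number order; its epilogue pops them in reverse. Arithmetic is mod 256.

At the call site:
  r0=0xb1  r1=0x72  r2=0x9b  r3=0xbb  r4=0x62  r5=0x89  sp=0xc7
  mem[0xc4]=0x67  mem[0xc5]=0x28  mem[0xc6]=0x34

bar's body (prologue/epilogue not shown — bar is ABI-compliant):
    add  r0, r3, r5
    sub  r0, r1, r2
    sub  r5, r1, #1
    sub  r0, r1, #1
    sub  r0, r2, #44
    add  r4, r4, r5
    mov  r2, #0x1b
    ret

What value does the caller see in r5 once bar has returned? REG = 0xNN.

prologue: push r0 -> mem[0xc6]=0xb1, sp=0xc6
prologue: push r2 -> mem[0xc5]=0x9b, sp=0xc5
prologue: push r4 -> mem[0xc4]=0x62, sp=0xc4
body[0] add  r0, r3, r5 -> r0=0x44
body[1] sub  r0, r1, r2 -> r0=0xd7
body[2] sub  r5, r1, #1 -> r5=0x71
body[3] sub  r0, r1, #1 -> r0=0x71
body[4] sub  r0, r2, #44 -> r0=0x6f
body[5] add  r4, r4, r5 -> r4=0xd3
body[6] mov  r2, #0x1b -> r2=0x1b
epilogue: pop r4=0x62, sp=0xc5
epilogue: pop r2=0x9b, sp=0xc6
epilogue: pop r0=0xb1, sp=0xc7
r5 is caller-saved -> body value

REG = 0x71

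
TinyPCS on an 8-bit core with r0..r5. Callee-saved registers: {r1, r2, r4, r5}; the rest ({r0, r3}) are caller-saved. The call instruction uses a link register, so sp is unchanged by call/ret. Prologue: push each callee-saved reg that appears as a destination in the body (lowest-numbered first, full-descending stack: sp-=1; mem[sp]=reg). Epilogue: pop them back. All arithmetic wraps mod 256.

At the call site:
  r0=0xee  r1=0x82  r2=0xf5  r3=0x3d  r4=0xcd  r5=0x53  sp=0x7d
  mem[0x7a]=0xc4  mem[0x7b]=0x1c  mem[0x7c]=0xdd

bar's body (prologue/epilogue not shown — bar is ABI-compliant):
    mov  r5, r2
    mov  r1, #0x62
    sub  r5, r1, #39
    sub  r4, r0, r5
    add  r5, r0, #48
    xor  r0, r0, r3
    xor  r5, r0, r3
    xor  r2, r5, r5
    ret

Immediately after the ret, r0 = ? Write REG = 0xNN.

REG = 0xd3

prologue: push r1 -> mem[0x7c]=0x82, sp=0x7c
prologue: push r2 -> mem[0x7b]=0xf5, sp=0x7b
prologue: push r4 -> mem[0x7a]=0xcd, sp=0x7a
prologue: push r5 -> mem[0x79]=0x53, sp=0x79
body[0] mov  r5, r2 -> r5=0xf5
body[1] mov  r1, #0x62 -> r1=0x62
body[2] sub  r5, r1, #39 -> r5=0x3b
body[3] sub  r4, r0, r5 -> r4=0xb3
body[4] add  r5, r0, #48 -> r5=0x1e
body[5] xor  r0, r0, r3 -> r0=0xd3
body[6] xor  r5, r0, r3 -> r5=0xee
body[7] xor  r2, r5, r5 -> r2=0x00
epilogue: pop r5=0x53, sp=0x7a
epilogue: pop r4=0xcd, sp=0x7b
epilogue: pop r2=0xf5, sp=0x7c
epilogue: pop r1=0x82, sp=0x7d
r0 is caller-saved -> body value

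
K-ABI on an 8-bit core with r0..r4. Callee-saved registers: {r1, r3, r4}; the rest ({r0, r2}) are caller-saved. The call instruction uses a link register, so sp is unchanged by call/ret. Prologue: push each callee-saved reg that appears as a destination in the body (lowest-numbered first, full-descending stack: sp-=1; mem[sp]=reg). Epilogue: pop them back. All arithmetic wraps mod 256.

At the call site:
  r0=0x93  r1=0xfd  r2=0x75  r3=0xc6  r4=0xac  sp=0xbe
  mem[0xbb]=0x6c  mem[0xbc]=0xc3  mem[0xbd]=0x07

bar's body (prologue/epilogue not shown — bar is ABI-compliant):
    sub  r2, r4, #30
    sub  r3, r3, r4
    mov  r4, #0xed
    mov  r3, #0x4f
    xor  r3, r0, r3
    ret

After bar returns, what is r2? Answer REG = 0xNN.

prologue: push r3 -> mem[0xbd]=0xc6, sp=0xbd
prologue: push r4 -> mem[0xbc]=0xac, sp=0xbc
body[0] sub  r2, r4, #30 -> r2=0x8e
body[1] sub  r3, r3, r4 -> r3=0x1a
body[2] mov  r4, #0xed -> r4=0xed
body[3] mov  r3, #0x4f -> r3=0x4f
body[4] xor  r3, r0, r3 -> r3=0xdc
epilogue: pop r4=0xac, sp=0xbd
epilogue: pop r3=0xc6, sp=0xbe
r2 is caller-saved -> body value

REG = 0x8e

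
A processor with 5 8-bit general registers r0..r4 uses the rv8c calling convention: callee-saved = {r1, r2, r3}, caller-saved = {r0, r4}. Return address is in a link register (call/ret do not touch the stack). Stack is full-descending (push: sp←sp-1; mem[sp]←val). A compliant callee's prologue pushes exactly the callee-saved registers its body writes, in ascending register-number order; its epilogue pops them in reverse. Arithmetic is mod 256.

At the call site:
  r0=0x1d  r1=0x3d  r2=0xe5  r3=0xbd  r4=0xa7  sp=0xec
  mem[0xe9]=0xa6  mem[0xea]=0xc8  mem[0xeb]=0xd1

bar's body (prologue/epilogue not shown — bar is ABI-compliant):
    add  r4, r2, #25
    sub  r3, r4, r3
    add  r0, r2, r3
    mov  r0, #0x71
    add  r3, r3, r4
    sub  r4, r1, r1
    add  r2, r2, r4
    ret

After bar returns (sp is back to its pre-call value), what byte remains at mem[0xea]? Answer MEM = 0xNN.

MEM = 0xbd

prologue: push r2 -> mem[0xeb]=0xe5, sp=0xeb
prologue: push r3 -> mem[0xea]=0xbd, sp=0xea
body[0] add  r4, r2, #25 -> r4=0xfe
body[1] sub  r3, r4, r3 -> r3=0x41
body[2] add  r0, r2, r3 -> r0=0x26
body[3] mov  r0, #0x71 -> r0=0x71
body[4] add  r3, r3, r4 -> r3=0x3f
body[5] sub  r4, r1, r1 -> r4=0x00
body[6] add  r2, r2, r4 -> r2=0xe5
epilogue: pop r3=0xbd, sp=0xeb
epilogue: pop r2=0xe5, sp=0xec
prologue pushed ['r2', 'r3'] at ['0xeb', '0xea']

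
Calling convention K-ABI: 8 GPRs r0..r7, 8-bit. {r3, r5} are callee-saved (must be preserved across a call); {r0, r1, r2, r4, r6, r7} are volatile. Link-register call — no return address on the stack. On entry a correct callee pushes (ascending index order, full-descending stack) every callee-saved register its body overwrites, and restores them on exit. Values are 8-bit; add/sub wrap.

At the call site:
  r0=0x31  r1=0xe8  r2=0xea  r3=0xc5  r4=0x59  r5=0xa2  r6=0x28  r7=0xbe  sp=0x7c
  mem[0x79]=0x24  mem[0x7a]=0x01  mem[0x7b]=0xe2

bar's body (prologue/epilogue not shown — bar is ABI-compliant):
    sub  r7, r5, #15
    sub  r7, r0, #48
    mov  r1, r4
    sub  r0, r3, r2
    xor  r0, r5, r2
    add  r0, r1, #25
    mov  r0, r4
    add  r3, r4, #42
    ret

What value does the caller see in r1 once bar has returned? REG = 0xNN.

REG = 0x59

prologue: push r3 → mem[0x7b]=0xc5, sp=0x7b
body[0] sub  r7, r5, #15 → r7=0x93
body[1] sub  r7, r0, #48 → r7=0x01
body[2] mov  r1, r4 → r1=0x59
body[3] sub  r0, r3, r2 → r0=0xdb
body[4] xor  r0, r5, r2 → r0=0x48
body[5] add  r0, r1, #25 → r0=0x72
body[6] mov  r0, r4 → r0=0x59
body[7] add  r3, r4, #42 → r3=0x83
epilogue: pop r3=0xc5, sp=0x7c
r1 is caller-saved → body value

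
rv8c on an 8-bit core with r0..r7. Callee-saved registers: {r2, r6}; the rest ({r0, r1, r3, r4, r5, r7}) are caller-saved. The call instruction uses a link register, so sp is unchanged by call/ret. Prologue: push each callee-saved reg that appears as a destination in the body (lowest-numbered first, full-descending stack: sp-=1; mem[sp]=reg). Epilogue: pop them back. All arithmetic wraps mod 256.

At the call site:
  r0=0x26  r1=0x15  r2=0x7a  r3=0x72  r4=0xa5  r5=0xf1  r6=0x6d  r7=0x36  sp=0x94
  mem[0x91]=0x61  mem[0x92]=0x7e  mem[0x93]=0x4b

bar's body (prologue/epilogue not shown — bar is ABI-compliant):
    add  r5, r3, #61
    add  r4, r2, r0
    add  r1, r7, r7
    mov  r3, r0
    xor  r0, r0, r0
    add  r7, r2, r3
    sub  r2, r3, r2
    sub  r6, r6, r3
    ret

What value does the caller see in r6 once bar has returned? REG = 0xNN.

prologue: push r2 -> mem[0x93]=0x7a, sp=0x93
prologue: push r6 -> mem[0x92]=0x6d, sp=0x92
body[0] add  r5, r3, #61 -> r5=0xaf
body[1] add  r4, r2, r0 -> r4=0xa0
body[2] add  r1, r7, r7 -> r1=0x6c
body[3] mov  r3, r0 -> r3=0x26
body[4] xor  r0, r0, r0 -> r0=0x00
body[5] add  r7, r2, r3 -> r7=0xa0
body[6] sub  r2, r3, r2 -> r2=0xac
body[7] sub  r6, r6, r3 -> r6=0x47
epilogue: pop r6=0x6d, sp=0x93
epilogue: pop r2=0x7a, sp=0x94
r6 is callee-saved -> restored

REG = 0x6d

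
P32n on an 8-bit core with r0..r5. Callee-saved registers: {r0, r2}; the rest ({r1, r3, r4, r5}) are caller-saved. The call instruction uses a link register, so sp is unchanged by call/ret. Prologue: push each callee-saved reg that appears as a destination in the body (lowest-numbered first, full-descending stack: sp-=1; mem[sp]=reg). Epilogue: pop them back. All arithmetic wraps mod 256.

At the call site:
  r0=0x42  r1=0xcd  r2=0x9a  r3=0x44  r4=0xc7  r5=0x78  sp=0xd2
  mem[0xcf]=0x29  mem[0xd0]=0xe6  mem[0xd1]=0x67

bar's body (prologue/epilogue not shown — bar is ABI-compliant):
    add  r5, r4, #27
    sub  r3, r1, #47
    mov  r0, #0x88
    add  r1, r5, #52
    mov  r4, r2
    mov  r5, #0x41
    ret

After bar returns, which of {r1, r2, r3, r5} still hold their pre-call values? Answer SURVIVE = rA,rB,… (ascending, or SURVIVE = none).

prologue: push r0 -> mem[0xd1]=0x42, sp=0xd1
body[0] add  r5, r4, #27 -> r5=0xe2
body[1] sub  r3, r1, #47 -> r3=0x9e
body[2] mov  r0, #0x88 -> r0=0x88
body[3] add  r1, r5, #52 -> r1=0x16
body[4] mov  r4, r2 -> r4=0x9a
body[5] mov  r5, #0x41 -> r5=0x41
epilogue: pop r0=0x42, sp=0xd2
r1: caller-saved, written=True
r2: callee-saved, written=False
r3: caller-saved, written=True
r5: caller-saved, written=True

SURVIVE = r2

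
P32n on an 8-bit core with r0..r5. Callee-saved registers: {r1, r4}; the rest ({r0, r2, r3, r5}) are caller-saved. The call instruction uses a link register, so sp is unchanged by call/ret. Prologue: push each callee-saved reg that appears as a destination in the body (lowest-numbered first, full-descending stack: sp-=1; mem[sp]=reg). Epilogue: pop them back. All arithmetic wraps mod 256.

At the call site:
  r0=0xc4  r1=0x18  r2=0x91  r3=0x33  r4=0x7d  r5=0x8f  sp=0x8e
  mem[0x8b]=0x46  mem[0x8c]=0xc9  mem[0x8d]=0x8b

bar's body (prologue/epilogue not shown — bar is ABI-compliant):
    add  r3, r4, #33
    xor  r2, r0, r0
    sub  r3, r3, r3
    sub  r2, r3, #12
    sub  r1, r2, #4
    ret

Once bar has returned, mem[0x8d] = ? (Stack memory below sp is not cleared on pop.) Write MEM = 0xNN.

prologue: push r1 -> mem[0x8d]=0x18, sp=0x8d
body[0] add  r3, r4, #33 -> r3=0x9e
body[1] xor  r2, r0, r0 -> r2=0x00
body[2] sub  r3, r3, r3 -> r3=0x00
body[3] sub  r2, r3, #12 -> r2=0xf4
body[4] sub  r1, r2, #4 -> r1=0xf0
epilogue: pop r1=0x18, sp=0x8e
prologue pushed ['r1'] at ['0x8d']

MEM = 0x18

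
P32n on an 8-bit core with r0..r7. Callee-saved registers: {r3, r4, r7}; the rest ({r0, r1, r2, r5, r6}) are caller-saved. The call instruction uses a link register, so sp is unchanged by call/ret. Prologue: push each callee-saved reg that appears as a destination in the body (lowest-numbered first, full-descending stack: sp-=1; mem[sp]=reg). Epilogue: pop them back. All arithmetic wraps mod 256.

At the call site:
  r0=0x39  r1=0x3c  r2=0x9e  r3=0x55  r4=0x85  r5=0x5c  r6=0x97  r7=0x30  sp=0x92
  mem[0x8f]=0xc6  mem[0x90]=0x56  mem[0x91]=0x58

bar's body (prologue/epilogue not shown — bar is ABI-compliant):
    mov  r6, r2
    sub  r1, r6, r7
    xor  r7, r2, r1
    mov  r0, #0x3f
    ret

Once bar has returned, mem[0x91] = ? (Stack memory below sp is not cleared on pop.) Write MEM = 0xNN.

MEM = 0x30

prologue: push r7 → mem[0x91]=0x30, sp=0x91
body[0] mov  r6, r2 → r6=0x9e
body[1] sub  r1, r6, r7 → r1=0x6e
body[2] xor  r7, r2, r1 → r7=0xf0
body[3] mov  r0, #0x3f → r0=0x3f
epilogue: pop r7=0x30, sp=0x92
prologue pushed ['r7'] at ['0x91']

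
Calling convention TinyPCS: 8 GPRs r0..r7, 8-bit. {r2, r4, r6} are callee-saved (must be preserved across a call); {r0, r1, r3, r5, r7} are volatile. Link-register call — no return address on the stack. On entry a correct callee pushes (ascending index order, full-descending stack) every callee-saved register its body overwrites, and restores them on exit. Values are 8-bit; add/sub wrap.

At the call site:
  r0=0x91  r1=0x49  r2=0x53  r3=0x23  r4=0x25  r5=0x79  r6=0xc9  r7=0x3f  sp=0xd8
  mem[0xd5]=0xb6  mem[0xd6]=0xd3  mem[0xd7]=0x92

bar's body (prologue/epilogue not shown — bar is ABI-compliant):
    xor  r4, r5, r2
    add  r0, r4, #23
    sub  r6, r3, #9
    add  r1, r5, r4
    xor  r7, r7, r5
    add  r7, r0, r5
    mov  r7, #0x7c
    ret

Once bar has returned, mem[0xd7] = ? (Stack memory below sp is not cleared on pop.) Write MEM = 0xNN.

prologue: push r4 → mem[0xd7]=0x25, sp=0xd7
prologue: push r6 → mem[0xd6]=0xc9, sp=0xd6
body[0] xor  r4, r5, r2 → r4=0x2a
body[1] add  r0, r4, #23 → r0=0x41
body[2] sub  r6, r3, #9 → r6=0x1a
body[3] add  r1, r5, r4 → r1=0xa3
body[4] xor  r7, r7, r5 → r7=0x46
body[5] add  r7, r0, r5 → r7=0xba
body[6] mov  r7, #0x7c → r7=0x7c
epilogue: pop r6=0xc9, sp=0xd7
epilogue: pop r4=0x25, sp=0xd8
prologue pushed ['r4', 'r6'] at ['0xd7', '0xd6']

MEM = 0x25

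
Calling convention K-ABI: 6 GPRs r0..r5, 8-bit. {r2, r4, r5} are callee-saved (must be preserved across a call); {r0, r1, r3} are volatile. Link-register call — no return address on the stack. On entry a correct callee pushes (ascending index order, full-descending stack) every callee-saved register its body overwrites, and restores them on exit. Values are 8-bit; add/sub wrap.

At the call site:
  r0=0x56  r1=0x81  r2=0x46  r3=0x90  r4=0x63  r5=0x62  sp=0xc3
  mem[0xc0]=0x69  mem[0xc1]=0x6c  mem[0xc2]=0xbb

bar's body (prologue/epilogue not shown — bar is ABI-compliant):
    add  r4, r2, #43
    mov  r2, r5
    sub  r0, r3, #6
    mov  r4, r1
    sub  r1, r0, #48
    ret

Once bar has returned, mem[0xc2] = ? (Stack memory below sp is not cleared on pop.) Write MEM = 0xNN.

prologue: push r2 -> mem[0xc2]=0x46, sp=0xc2
prologue: push r4 -> mem[0xc1]=0x63, sp=0xc1
body[0] add  r4, r2, #43 -> r4=0x71
body[1] mov  r2, r5 -> r2=0x62
body[2] sub  r0, r3, #6 -> r0=0x8a
body[3] mov  r4, r1 -> r4=0x81
body[4] sub  r1, r0, #48 -> r1=0x5a
epilogue: pop r4=0x63, sp=0xc2
epilogue: pop r2=0x46, sp=0xc3
prologue pushed ['r2', 'r4'] at ['0xc2', '0xc1']

MEM = 0x46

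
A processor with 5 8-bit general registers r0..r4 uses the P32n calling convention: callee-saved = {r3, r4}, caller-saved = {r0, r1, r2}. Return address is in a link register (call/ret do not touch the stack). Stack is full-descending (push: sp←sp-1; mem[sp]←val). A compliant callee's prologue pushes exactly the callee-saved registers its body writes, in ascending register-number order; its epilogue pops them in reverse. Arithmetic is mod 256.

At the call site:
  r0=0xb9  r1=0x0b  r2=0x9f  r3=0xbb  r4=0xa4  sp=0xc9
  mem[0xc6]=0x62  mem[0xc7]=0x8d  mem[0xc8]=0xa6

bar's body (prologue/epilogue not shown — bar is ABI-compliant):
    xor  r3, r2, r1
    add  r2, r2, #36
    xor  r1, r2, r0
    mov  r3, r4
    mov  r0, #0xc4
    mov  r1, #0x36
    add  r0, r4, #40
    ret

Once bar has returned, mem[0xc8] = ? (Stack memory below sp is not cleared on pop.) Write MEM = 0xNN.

MEM = 0xbb

prologue: push r3 -> mem[0xc8]=0xbb, sp=0xc8
body[0] xor  r3, r2, r1 -> r3=0x94
body[1] add  r2, r2, #36 -> r2=0xc3
body[2] xor  r1, r2, r0 -> r1=0x7a
body[3] mov  r3, r4 -> r3=0xa4
body[4] mov  r0, #0xc4 -> r0=0xc4
body[5] mov  r1, #0x36 -> r1=0x36
body[6] add  r0, r4, #40 -> r0=0xcc
epilogue: pop r3=0xbb, sp=0xc9
prologue pushed ['r3'] at ['0xc8']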